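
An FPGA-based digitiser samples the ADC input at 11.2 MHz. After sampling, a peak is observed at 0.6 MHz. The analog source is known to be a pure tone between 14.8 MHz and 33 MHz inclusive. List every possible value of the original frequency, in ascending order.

Frequencies that alias to 0.6 MHz are k·fs ± 0.6 MHz for integer k ≥ 0.
k=0: 0.6 MHz.
k=1: 10.6 MHz, 11.8 MHz.
k=2: 21.8 MHz, 23 MHz.
k=3: 33 MHz, 34.2 MHz.
k=4: 44.2 MHz, 45.4 MHz.
Within [14.8 MHz, 33 MHz]: 21.8 MHz, 23 MHz, 33 MHz.

21.8 MHz, 23 MHz, 33 MHz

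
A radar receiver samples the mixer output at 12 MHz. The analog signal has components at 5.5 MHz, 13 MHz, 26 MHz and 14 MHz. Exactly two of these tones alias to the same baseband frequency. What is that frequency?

2 MHz

fs/2 = 6 MHz.
5.5 MHz ≤ fs/2 = 6 MHz, passes unchanged.
13 MHz mod fs = 1 MHz.
1 MHz ≤ fs/2 = 6 MHz, appears at 1 MHz.
26 MHz mod fs = 2 MHz.
2 MHz ≤ fs/2 = 6 MHz, appears at 2 MHz.
14 MHz mod fs = 2 MHz.
2 MHz ≤ fs/2 = 6 MHz, appears at 2 MHz.
14 MHz and 26 MHz both map to 2 MHz.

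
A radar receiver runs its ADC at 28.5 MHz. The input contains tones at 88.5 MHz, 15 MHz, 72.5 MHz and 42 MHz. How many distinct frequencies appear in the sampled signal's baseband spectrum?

fs/2 = 14.25 MHz.
88.5 MHz mod fs = 3 MHz.
3 MHz ≤ fs/2 = 14.25 MHz, appears at 3 MHz.
15 MHz > fs/2 = 14.25 MHz, folds to fs − 15 MHz = 13.5 MHz.
72.5 MHz mod fs = 15.5 MHz.
15.5 MHz > fs/2 = 14.25 MHz, folds to fs − 15.5 MHz = 13 MHz.
42 MHz mod fs = 13.5 MHz.
13.5 MHz ≤ fs/2 = 14.25 MHz, appears at 13.5 MHz.
Distinct values: {3 MHz, 13 MHz, 13.5 MHz} → 3.

3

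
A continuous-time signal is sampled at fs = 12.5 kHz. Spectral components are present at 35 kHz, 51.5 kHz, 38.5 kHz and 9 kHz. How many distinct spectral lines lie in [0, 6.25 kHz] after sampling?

4

fs/2 = 6.25 kHz.
35 kHz mod fs = 10 kHz.
10 kHz > fs/2 = 6.25 kHz, folds to fs − 10 kHz = 2.5 kHz.
51.5 kHz mod fs = 1.5 kHz.
1.5 kHz ≤ fs/2 = 6.25 kHz, appears at 1.5 kHz.
38.5 kHz mod fs = 1 kHz.
1 kHz ≤ fs/2 = 6.25 kHz, appears at 1 kHz.
9 kHz > fs/2 = 6.25 kHz, folds to fs − 9 kHz = 3.5 kHz.
Distinct values: {1 kHz, 1.5 kHz, 2.5 kHz, 3.5 kHz} → 4.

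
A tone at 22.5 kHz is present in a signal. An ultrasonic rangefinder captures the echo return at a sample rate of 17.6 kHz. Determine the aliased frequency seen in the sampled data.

4.9 kHz

22.5 kHz mod fs = 4.9 kHz.
4.9 kHz ≤ fs/2 = 8.8 kHz, appears at 4.9 kHz.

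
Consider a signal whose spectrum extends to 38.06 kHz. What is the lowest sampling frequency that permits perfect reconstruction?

76.12 kHz

Nyquist rate = 2 × 38.06 kHz = 76.12 kHz.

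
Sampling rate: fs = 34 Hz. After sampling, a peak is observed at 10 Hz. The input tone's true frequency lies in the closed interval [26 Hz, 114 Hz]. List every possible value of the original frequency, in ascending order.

44 Hz, 58 Hz, 78 Hz, 92 Hz, 112 Hz

Frequencies that alias to 10 Hz are k·fs ± 10 Hz for integer k ≥ 0.
k=0: 10 Hz.
k=1: 24 Hz, 44 Hz.
k=2: 58 Hz, 78 Hz.
k=3: 92 Hz, 112 Hz.
k=4: 126 Hz, 146 Hz.
Within [26 Hz, 114 Hz]: 44 Hz, 58 Hz, 78 Hz, 92 Hz, 112 Hz.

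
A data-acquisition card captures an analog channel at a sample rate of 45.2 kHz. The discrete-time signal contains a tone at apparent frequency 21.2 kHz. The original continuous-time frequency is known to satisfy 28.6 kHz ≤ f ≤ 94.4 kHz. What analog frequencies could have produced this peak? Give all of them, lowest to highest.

Frequencies that alias to 21.2 kHz are k·fs ± 21.2 kHz for integer k ≥ 0.
k=0: 21.2 kHz.
k=1: 24 kHz, 66.4 kHz.
k=2: 69.2 kHz, 111.6 kHz.
k=3: 114.4 kHz, 156.8 kHz.
Within [28.6 kHz, 94.4 kHz]: 66.4 kHz, 69.2 kHz.

66.4 kHz, 69.2 kHz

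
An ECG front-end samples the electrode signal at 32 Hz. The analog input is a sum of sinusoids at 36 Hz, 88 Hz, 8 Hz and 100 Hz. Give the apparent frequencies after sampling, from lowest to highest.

fs/2 = 16 Hz.
36 Hz mod fs = 4 Hz.
4 Hz ≤ fs/2 = 16 Hz, appears at 4 Hz.
88 Hz mod fs = 24 Hz.
24 Hz > fs/2 = 16 Hz, folds to fs − 24 Hz = 8 Hz.
8 Hz ≤ fs/2 = 16 Hz, passes unchanged.
100 Hz mod fs = 4 Hz.
4 Hz ≤ fs/2 = 16 Hz, appears at 4 Hz.
Distinct values: {4 Hz, 8 Hz}.

4 Hz, 8 Hz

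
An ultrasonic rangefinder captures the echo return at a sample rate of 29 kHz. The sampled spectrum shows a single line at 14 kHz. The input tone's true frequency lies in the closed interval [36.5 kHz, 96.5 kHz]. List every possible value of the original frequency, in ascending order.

43 kHz, 44 kHz, 72 kHz, 73 kHz

Frequencies that alias to 14 kHz are k·fs ± 14 kHz for integer k ≥ 0.
k=0: 14 kHz.
k=1: 15 kHz, 43 kHz.
k=2: 44 kHz, 72 kHz.
k=3: 73 kHz, 101 kHz.
k=4: 102 kHz, 130 kHz.
Within [36.5 kHz, 96.5 kHz]: 43 kHz, 44 kHz, 72 kHz, 73 kHz.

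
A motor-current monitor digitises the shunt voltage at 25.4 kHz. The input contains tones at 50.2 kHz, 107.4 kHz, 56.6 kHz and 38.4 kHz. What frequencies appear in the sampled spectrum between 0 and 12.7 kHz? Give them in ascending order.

fs/2 = 12.7 kHz.
50.2 kHz mod fs = 24.8 kHz.
24.8 kHz > fs/2 = 12.7 kHz, folds to fs − 24.8 kHz = 0.6 kHz.
107.4 kHz mod fs = 5.8 kHz.
5.8 kHz ≤ fs/2 = 12.7 kHz, appears at 5.8 kHz.
56.6 kHz mod fs = 5.8 kHz.
5.8 kHz ≤ fs/2 = 12.7 kHz, appears at 5.8 kHz.
38.4 kHz mod fs = 13 kHz.
13 kHz > fs/2 = 12.7 kHz, folds to fs − 13 kHz = 12.4 kHz.
Distinct values: {0.6 kHz, 5.8 kHz, 12.4 kHz}.

0.6 kHz, 5.8 kHz, 12.4 kHz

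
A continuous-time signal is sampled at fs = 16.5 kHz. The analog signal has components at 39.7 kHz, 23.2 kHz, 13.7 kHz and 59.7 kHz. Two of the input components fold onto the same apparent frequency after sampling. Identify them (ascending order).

23.2 kHz, 39.7 kHz

fs/2 = 8.25 kHz.
39.7 kHz mod fs = 6.7 kHz.
6.7 kHz ≤ fs/2 = 8.25 kHz, appears at 6.7 kHz.
23.2 kHz mod fs = 6.7 kHz.
6.7 kHz ≤ fs/2 = 8.25 kHz, appears at 6.7 kHz.
13.7 kHz > fs/2 = 8.25 kHz, folds to fs − 13.7 kHz = 2.8 kHz.
59.7 kHz mod fs = 10.2 kHz.
10.2 kHz > fs/2 = 8.25 kHz, folds to fs − 10.2 kHz = 6.3 kHz.
23.2 kHz and 39.7 kHz both map to 6.7 kHz.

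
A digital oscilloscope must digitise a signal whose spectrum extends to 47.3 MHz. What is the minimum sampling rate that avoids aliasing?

94.6 MHz

Nyquist rate = 2 × 47.3 MHz = 94.6 MHz.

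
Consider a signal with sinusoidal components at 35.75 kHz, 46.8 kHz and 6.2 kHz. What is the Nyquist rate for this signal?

Highest-frequency component: 46.8 kHz.
Nyquist rate = 2 × 46.8 kHz = 93.6 kHz.

93.6 kHz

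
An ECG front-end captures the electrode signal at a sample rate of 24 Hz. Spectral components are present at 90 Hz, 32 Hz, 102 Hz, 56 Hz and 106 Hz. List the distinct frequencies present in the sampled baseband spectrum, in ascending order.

6 Hz, 8 Hz, 10 Hz

fs/2 = 12 Hz.
90 Hz mod fs = 18 Hz.
18 Hz > fs/2 = 12 Hz, folds to fs − 18 Hz = 6 Hz.
32 Hz mod fs = 8 Hz.
8 Hz ≤ fs/2 = 12 Hz, appears at 8 Hz.
102 Hz mod fs = 6 Hz.
6 Hz ≤ fs/2 = 12 Hz, appears at 6 Hz.
56 Hz mod fs = 8 Hz.
8 Hz ≤ fs/2 = 12 Hz, appears at 8 Hz.
106 Hz mod fs = 10 Hz.
10 Hz ≤ fs/2 = 12 Hz, appears at 10 Hz.
Distinct values: {6 Hz, 8 Hz, 10 Hz}.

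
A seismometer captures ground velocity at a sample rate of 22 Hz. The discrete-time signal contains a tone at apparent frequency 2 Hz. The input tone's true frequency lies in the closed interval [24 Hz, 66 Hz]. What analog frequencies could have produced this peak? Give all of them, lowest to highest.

Frequencies that alias to 2 Hz are k·fs ± 2 Hz for integer k ≥ 0.
k=0: 2 Hz.
k=1: 20 Hz, 24 Hz.
k=2: 42 Hz, 46 Hz.
k=3: 64 Hz, 68 Hz.
k=4: 86 Hz, 90 Hz.
Within [24 Hz, 66 Hz]: 24 Hz, 42 Hz, 46 Hz, 64 Hz.

24 Hz, 42 Hz, 46 Hz, 64 Hz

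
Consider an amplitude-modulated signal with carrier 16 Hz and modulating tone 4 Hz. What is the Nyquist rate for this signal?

40 Hz

AM sidebands sit at fc ± fm = 12 Hz and 20 Hz.
Highest-frequency component: 20 Hz.
Nyquist rate = 2 × 20 Hz = 40 Hz.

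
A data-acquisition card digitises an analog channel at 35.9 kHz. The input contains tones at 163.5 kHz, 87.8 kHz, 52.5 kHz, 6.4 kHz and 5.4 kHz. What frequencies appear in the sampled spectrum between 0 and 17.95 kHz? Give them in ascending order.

5.4 kHz, 6.4 kHz, 16 kHz, 16.6 kHz

fs/2 = 17.95 kHz.
163.5 kHz mod fs = 19.9 kHz.
19.9 kHz > fs/2 = 17.95 kHz, folds to fs − 19.9 kHz = 16 kHz.
87.8 kHz mod fs = 16 kHz.
16 kHz ≤ fs/2 = 17.95 kHz, appears at 16 kHz.
52.5 kHz mod fs = 16.6 kHz.
16.6 kHz ≤ fs/2 = 17.95 kHz, appears at 16.6 kHz.
6.4 kHz ≤ fs/2 = 17.95 kHz, passes unchanged.
5.4 kHz ≤ fs/2 = 17.95 kHz, passes unchanged.
Distinct values: {5.4 kHz, 6.4 kHz, 16 kHz, 16.6 kHz}.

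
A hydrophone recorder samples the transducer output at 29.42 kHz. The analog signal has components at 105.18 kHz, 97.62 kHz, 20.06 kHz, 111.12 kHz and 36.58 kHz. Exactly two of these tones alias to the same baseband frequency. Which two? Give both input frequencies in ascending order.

20.06 kHz, 97.62 kHz

fs/2 = 14.71 kHz.
105.18 kHz mod fs = 16.92 kHz.
16.92 kHz > fs/2 = 14.71 kHz, folds to fs − 16.92 kHz = 12.5 kHz.
97.62 kHz mod fs = 9.36 kHz.
9.36 kHz ≤ fs/2 = 14.71 kHz, appears at 9.36 kHz.
20.06 kHz > fs/2 = 14.71 kHz, folds to fs − 20.06 kHz = 9.36 kHz.
111.12 kHz mod fs = 22.86 kHz.
22.86 kHz > fs/2 = 14.71 kHz, folds to fs − 22.86 kHz = 6.56 kHz.
36.58 kHz mod fs = 7.16 kHz.
7.16 kHz ≤ fs/2 = 14.71 kHz, appears at 7.16 kHz.
20.06 kHz and 97.62 kHz both map to 9.36 kHz.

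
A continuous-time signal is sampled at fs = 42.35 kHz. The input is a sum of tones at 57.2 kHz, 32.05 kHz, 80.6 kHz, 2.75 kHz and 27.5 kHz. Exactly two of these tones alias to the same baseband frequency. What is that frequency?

14.85 kHz

fs/2 = 21.175 kHz.
57.2 kHz mod fs = 14.85 kHz.
14.85 kHz ≤ fs/2 = 21.175 kHz, appears at 14.85 kHz.
32.05 kHz > fs/2 = 21.175 kHz, folds to fs − 32.05 kHz = 10.3 kHz.
80.6 kHz mod fs = 38.25 kHz.
38.25 kHz > fs/2 = 21.175 kHz, folds to fs − 38.25 kHz = 4.1 kHz.
2.75 kHz ≤ fs/2 = 21.175 kHz, passes unchanged.
27.5 kHz > fs/2 = 21.175 kHz, folds to fs − 27.5 kHz = 14.85 kHz.
27.5 kHz and 57.2 kHz both map to 14.85 kHz.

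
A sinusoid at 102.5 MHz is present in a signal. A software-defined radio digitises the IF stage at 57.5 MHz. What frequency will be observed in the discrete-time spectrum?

102.5 MHz mod fs = 45 MHz.
45 MHz > fs/2 = 28.75 MHz, folds to fs − 45 MHz = 12.5 MHz.

12.5 MHz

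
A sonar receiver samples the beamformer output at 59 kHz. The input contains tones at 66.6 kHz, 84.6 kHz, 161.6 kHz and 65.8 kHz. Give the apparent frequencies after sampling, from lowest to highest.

fs/2 = 29.5 kHz.
66.6 kHz mod fs = 7.6 kHz.
7.6 kHz ≤ fs/2 = 29.5 kHz, appears at 7.6 kHz.
84.6 kHz mod fs = 25.6 kHz.
25.6 kHz ≤ fs/2 = 29.5 kHz, appears at 25.6 kHz.
161.6 kHz mod fs = 43.6 kHz.
43.6 kHz > fs/2 = 29.5 kHz, folds to fs − 43.6 kHz = 15.4 kHz.
65.8 kHz mod fs = 6.8 kHz.
6.8 kHz ≤ fs/2 = 29.5 kHz, appears at 6.8 kHz.
Distinct values: {6.8 kHz, 7.6 kHz, 15.4 kHz, 25.6 kHz}.

6.8 kHz, 7.6 kHz, 15.4 kHz, 25.6 kHz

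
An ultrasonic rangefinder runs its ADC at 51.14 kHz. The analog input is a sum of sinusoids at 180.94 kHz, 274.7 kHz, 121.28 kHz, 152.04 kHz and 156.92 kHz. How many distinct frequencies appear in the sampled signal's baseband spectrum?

4

fs/2 = 25.57 kHz.
180.94 kHz mod fs = 27.52 kHz.
27.52 kHz > fs/2 = 25.57 kHz, folds to fs − 27.52 kHz = 23.62 kHz.
274.7 kHz mod fs = 19 kHz.
19 kHz ≤ fs/2 = 25.57 kHz, appears at 19 kHz.
121.28 kHz mod fs = 19 kHz.
19 kHz ≤ fs/2 = 25.57 kHz, appears at 19 kHz.
152.04 kHz mod fs = 49.76 kHz.
49.76 kHz > fs/2 = 25.57 kHz, folds to fs − 49.76 kHz = 1.38 kHz.
156.92 kHz mod fs = 3.5 kHz.
3.5 kHz ≤ fs/2 = 25.57 kHz, appears at 3.5 kHz.
Distinct values: {1.38 kHz, 3.5 kHz, 19 kHz, 23.62 kHz} → 4.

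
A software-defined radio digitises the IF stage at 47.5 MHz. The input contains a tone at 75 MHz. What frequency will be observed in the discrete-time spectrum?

75 MHz mod fs = 27.5 MHz.
27.5 MHz > fs/2 = 23.75 MHz, folds to fs − 27.5 MHz = 20 MHz.

20 MHz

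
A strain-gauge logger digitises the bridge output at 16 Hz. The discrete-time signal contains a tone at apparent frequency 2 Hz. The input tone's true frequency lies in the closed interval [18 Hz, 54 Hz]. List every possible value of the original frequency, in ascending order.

18 Hz, 30 Hz, 34 Hz, 46 Hz, 50 Hz

Frequencies that alias to 2 Hz are k·fs ± 2 Hz for integer k ≥ 0.
k=0: 2 Hz.
k=1: 14 Hz, 18 Hz.
k=2: 30 Hz, 34 Hz.
k=3: 46 Hz, 50 Hz.
k=4: 62 Hz, 66 Hz.
Within [18 Hz, 54 Hz]: 18 Hz, 30 Hz, 34 Hz, 46 Hz, 50 Hz.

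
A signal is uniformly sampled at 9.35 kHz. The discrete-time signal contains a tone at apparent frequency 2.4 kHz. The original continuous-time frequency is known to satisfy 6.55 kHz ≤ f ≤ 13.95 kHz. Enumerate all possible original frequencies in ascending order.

6.95 kHz, 11.75 kHz

Frequencies that alias to 2.4 kHz are k·fs ± 2.4 kHz for integer k ≥ 0.
k=0: 2.4 kHz.
k=1: 6.95 kHz, 11.75 kHz.
k=2: 16.3 kHz, 21.1 kHz.
Within [6.55 kHz, 13.95 kHz]: 6.95 kHz, 11.75 kHz.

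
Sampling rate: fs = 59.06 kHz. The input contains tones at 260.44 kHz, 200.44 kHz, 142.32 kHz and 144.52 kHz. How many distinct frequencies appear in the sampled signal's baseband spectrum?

fs/2 = 29.53 kHz.
260.44 kHz mod fs = 24.2 kHz.
24.2 kHz ≤ fs/2 = 29.53 kHz, appears at 24.2 kHz.
200.44 kHz mod fs = 23.26 kHz.
23.26 kHz ≤ fs/2 = 29.53 kHz, appears at 23.26 kHz.
142.32 kHz mod fs = 24.2 kHz.
24.2 kHz ≤ fs/2 = 29.53 kHz, appears at 24.2 kHz.
144.52 kHz mod fs = 26.4 kHz.
26.4 kHz ≤ fs/2 = 29.53 kHz, appears at 26.4 kHz.
Distinct values: {23.26 kHz, 24.2 kHz, 26.4 kHz} → 3.

3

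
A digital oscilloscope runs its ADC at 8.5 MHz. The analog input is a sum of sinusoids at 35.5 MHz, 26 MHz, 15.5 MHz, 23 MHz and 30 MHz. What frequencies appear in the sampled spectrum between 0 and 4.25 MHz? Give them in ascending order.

0.5 MHz, 1.5 MHz, 2.5 MHz, 4 MHz

fs/2 = 4.25 MHz.
35.5 MHz mod fs = 1.5 MHz.
1.5 MHz ≤ fs/2 = 4.25 MHz, appears at 1.5 MHz.
26 MHz mod fs = 0.5 MHz.
0.5 MHz ≤ fs/2 = 4.25 MHz, appears at 0.5 MHz.
15.5 MHz mod fs = 7 MHz.
7 MHz > fs/2 = 4.25 MHz, folds to fs − 7 MHz = 1.5 MHz.
23 MHz mod fs = 6 MHz.
6 MHz > fs/2 = 4.25 MHz, folds to fs − 6 MHz = 2.5 MHz.
30 MHz mod fs = 4.5 MHz.
4.5 MHz > fs/2 = 4.25 MHz, folds to fs − 4.5 MHz = 4 MHz.
Distinct values: {0.5 MHz, 1.5 MHz, 2.5 MHz, 4 MHz}.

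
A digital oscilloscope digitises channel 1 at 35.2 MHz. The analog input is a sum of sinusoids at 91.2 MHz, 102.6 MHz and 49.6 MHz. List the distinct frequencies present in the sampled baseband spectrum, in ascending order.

fs/2 = 17.6 MHz.
91.2 MHz mod fs = 20.8 MHz.
20.8 MHz > fs/2 = 17.6 MHz, folds to fs − 20.8 MHz = 14.4 MHz.
102.6 MHz mod fs = 32.2 MHz.
32.2 MHz > fs/2 = 17.6 MHz, folds to fs − 32.2 MHz = 3 MHz.
49.6 MHz mod fs = 14.4 MHz.
14.4 MHz ≤ fs/2 = 17.6 MHz, appears at 14.4 MHz.
Distinct values: {3 MHz, 14.4 MHz}.

3 MHz, 14.4 MHz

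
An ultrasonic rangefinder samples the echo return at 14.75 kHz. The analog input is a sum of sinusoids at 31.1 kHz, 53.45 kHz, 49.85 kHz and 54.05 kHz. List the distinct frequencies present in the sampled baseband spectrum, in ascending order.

fs/2 = 7.375 kHz.
31.1 kHz mod fs = 1.6 kHz.
1.6 kHz ≤ fs/2 = 7.375 kHz, appears at 1.6 kHz.
53.45 kHz mod fs = 9.2 kHz.
9.2 kHz > fs/2 = 7.375 kHz, folds to fs − 9.2 kHz = 5.55 kHz.
49.85 kHz mod fs = 5.6 kHz.
5.6 kHz ≤ fs/2 = 7.375 kHz, appears at 5.6 kHz.
54.05 kHz mod fs = 9.8 kHz.
9.8 kHz > fs/2 = 7.375 kHz, folds to fs − 9.8 kHz = 4.95 kHz.
Distinct values: {1.6 kHz, 4.95 kHz, 5.55 kHz, 5.6 kHz}.

1.6 kHz, 4.95 kHz, 5.55 kHz, 5.6 kHz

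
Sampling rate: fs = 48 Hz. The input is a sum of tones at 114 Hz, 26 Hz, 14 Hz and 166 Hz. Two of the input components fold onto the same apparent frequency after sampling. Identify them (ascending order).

fs/2 = 24 Hz.
114 Hz mod fs = 18 Hz.
18 Hz ≤ fs/2 = 24 Hz, appears at 18 Hz.
26 Hz > fs/2 = 24 Hz, folds to fs − 26 Hz = 22 Hz.
14 Hz ≤ fs/2 = 24 Hz, passes unchanged.
166 Hz mod fs = 22 Hz.
22 Hz ≤ fs/2 = 24 Hz, appears at 22 Hz.
26 Hz and 166 Hz both map to 22 Hz.

26 Hz, 166 Hz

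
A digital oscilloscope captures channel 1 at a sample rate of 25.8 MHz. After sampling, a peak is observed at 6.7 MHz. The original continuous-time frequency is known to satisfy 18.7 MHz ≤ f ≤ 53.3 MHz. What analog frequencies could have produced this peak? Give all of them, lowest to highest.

Frequencies that alias to 6.7 MHz are k·fs ± 6.7 MHz for integer k ≥ 0.
k=0: 6.7 MHz.
k=1: 19.1 MHz, 32.5 MHz.
k=2: 44.9 MHz, 58.3 MHz.
k=3: 70.7 MHz, 84.1 MHz.
Within [18.7 MHz, 53.3 MHz]: 19.1 MHz, 32.5 MHz, 44.9 MHz.

19.1 MHz, 32.5 MHz, 44.9 MHz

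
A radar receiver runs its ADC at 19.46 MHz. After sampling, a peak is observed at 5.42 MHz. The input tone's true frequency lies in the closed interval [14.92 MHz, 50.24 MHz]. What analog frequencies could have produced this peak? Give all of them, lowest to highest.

24.88 MHz, 33.5 MHz, 44.34 MHz

Frequencies that alias to 5.42 MHz are k·fs ± 5.42 MHz for integer k ≥ 0.
k=0: 5.42 MHz.
k=1: 14.04 MHz, 24.88 MHz.
k=2: 33.5 MHz, 44.34 MHz.
k=3: 52.96 MHz, 63.8 MHz.
Within [14.92 MHz, 50.24 MHz]: 24.88 MHz, 33.5 MHz, 44.34 MHz.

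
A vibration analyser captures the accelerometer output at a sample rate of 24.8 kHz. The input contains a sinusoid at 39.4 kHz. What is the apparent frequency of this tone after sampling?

39.4 kHz mod fs = 14.6 kHz.
14.6 kHz > fs/2 = 12.4 kHz, folds to fs − 14.6 kHz = 10.2 kHz.

10.2 kHz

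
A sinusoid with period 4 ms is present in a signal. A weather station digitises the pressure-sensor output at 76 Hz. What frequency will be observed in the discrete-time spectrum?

T = 4 ms → f = 1/T = 250 Hz.
250 Hz mod fs = 22 Hz.
22 Hz ≤ fs/2 = 38 Hz, appears at 22 Hz.

22 Hz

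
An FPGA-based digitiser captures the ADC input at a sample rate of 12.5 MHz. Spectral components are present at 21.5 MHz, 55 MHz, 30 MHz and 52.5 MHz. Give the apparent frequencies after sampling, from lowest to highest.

2.5 MHz, 3.5 MHz, 5 MHz

fs/2 = 6.25 MHz.
21.5 MHz mod fs = 9 MHz.
9 MHz > fs/2 = 6.25 MHz, folds to fs − 9 MHz = 3.5 MHz.
55 MHz mod fs = 5 MHz.
5 MHz ≤ fs/2 = 6.25 MHz, appears at 5 MHz.
30 MHz mod fs = 5 MHz.
5 MHz ≤ fs/2 = 6.25 MHz, appears at 5 MHz.
52.5 MHz mod fs = 2.5 MHz.
2.5 MHz ≤ fs/2 = 6.25 MHz, appears at 2.5 MHz.
Distinct values: {2.5 MHz, 3.5 MHz, 5 MHz}.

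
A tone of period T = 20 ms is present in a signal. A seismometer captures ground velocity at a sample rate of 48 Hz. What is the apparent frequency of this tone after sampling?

T = 20 ms → f = 1/T = 50 Hz.
50 Hz mod fs = 2 Hz.
2 Hz ≤ fs/2 = 24 Hz, appears at 2 Hz.

2 Hz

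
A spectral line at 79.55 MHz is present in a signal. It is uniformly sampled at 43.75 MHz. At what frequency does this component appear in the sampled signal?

79.55 MHz mod fs = 35.8 MHz.
35.8 MHz > fs/2 = 21.875 MHz, folds to fs − 35.8 MHz = 7.95 MHz.

7.95 MHz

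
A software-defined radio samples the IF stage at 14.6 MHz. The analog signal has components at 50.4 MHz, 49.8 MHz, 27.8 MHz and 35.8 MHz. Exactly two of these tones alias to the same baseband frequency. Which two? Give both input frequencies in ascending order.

35.8 MHz, 50.4 MHz

fs/2 = 7.3 MHz.
50.4 MHz mod fs = 6.6 MHz.
6.6 MHz ≤ fs/2 = 7.3 MHz, appears at 6.6 MHz.
49.8 MHz mod fs = 6 MHz.
6 MHz ≤ fs/2 = 7.3 MHz, appears at 6 MHz.
27.8 MHz mod fs = 13.2 MHz.
13.2 MHz > fs/2 = 7.3 MHz, folds to fs − 13.2 MHz = 1.4 MHz.
35.8 MHz mod fs = 6.6 MHz.
6.6 MHz ≤ fs/2 = 7.3 MHz, appears at 6.6 MHz.
35.8 MHz and 50.4 MHz both map to 6.6 MHz.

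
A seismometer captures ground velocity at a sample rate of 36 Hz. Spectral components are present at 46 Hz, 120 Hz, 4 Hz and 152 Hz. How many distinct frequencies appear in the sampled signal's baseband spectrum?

4

fs/2 = 18 Hz.
46 Hz mod fs = 10 Hz.
10 Hz ≤ fs/2 = 18 Hz, appears at 10 Hz.
120 Hz mod fs = 12 Hz.
12 Hz ≤ fs/2 = 18 Hz, appears at 12 Hz.
4 Hz ≤ fs/2 = 18 Hz, passes unchanged.
152 Hz mod fs = 8 Hz.
8 Hz ≤ fs/2 = 18 Hz, appears at 8 Hz.
Distinct values: {4 Hz, 8 Hz, 10 Hz, 12 Hz} → 4.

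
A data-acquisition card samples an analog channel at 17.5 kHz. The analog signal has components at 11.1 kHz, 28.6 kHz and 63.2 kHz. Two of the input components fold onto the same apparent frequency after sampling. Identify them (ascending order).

11.1 kHz, 28.6 kHz

fs/2 = 8.75 kHz.
11.1 kHz > fs/2 = 8.75 kHz, folds to fs − 11.1 kHz = 6.4 kHz.
28.6 kHz mod fs = 11.1 kHz.
11.1 kHz > fs/2 = 8.75 kHz, folds to fs − 11.1 kHz = 6.4 kHz.
63.2 kHz mod fs = 10.7 kHz.
10.7 kHz > fs/2 = 8.75 kHz, folds to fs − 10.7 kHz = 6.8 kHz.
11.1 kHz and 28.6 kHz both map to 6.4 kHz.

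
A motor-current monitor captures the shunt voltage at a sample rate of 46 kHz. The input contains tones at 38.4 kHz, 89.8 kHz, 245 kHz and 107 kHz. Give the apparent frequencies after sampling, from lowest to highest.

fs/2 = 23 kHz.
38.4 kHz > fs/2 = 23 kHz, folds to fs − 38.4 kHz = 7.6 kHz.
89.8 kHz mod fs = 43.8 kHz.
43.8 kHz > fs/2 = 23 kHz, folds to fs − 43.8 kHz = 2.2 kHz.
245 kHz mod fs = 15 kHz.
15 kHz ≤ fs/2 = 23 kHz, appears at 15 kHz.
107 kHz mod fs = 15 kHz.
15 kHz ≤ fs/2 = 23 kHz, appears at 15 kHz.
Distinct values: {2.2 kHz, 7.6 kHz, 15 kHz}.

2.2 kHz, 7.6 kHz, 15 kHz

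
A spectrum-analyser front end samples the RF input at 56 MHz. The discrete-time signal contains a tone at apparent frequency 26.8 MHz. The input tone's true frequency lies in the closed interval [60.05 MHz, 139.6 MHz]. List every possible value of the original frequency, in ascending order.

Frequencies that alias to 26.8 MHz are k·fs ± 26.8 MHz for integer k ≥ 0.
k=0: 26.8 MHz.
k=1: 29.2 MHz, 82.8 MHz.
k=2: 85.2 MHz, 138.8 MHz.
k=3: 141.2 MHz, 194.8 MHz.
Within [60.05 MHz, 139.6 MHz]: 82.8 MHz, 85.2 MHz, 138.8 MHz.

82.8 MHz, 85.2 MHz, 138.8 MHz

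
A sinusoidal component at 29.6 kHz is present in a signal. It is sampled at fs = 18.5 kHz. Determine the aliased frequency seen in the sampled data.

7.4 kHz

29.6 kHz mod fs = 11.1 kHz.
11.1 kHz > fs/2 = 9.25 kHz, folds to fs − 11.1 kHz = 7.4 kHz.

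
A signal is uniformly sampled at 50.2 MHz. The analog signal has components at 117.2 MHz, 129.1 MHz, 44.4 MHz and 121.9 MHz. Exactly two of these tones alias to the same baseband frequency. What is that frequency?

21.5 MHz

fs/2 = 25.1 MHz.
117.2 MHz mod fs = 16.8 MHz.
16.8 MHz ≤ fs/2 = 25.1 MHz, appears at 16.8 MHz.
129.1 MHz mod fs = 28.7 MHz.
28.7 MHz > fs/2 = 25.1 MHz, folds to fs − 28.7 MHz = 21.5 MHz.
44.4 MHz > fs/2 = 25.1 MHz, folds to fs − 44.4 MHz = 5.8 MHz.
121.9 MHz mod fs = 21.5 MHz.
21.5 MHz ≤ fs/2 = 25.1 MHz, appears at 21.5 MHz.
121.9 MHz and 129.1 MHz both map to 21.5 MHz.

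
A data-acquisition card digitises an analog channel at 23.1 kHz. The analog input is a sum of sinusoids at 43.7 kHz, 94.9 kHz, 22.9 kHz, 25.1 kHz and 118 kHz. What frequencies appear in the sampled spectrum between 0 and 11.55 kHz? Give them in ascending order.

fs/2 = 11.55 kHz.
43.7 kHz mod fs = 20.6 kHz.
20.6 kHz > fs/2 = 11.55 kHz, folds to fs − 20.6 kHz = 2.5 kHz.
94.9 kHz mod fs = 2.5 kHz.
2.5 kHz ≤ fs/2 = 11.55 kHz, appears at 2.5 kHz.
22.9 kHz > fs/2 = 11.55 kHz, folds to fs − 22.9 kHz = 0.2 kHz.
25.1 kHz mod fs = 2 kHz.
2 kHz ≤ fs/2 = 11.55 kHz, appears at 2 kHz.
118 kHz mod fs = 2.5 kHz.
2.5 kHz ≤ fs/2 = 11.55 kHz, appears at 2.5 kHz.
Distinct values: {0.2 kHz, 2 kHz, 2.5 kHz}.

0.2 kHz, 2 kHz, 2.5 kHz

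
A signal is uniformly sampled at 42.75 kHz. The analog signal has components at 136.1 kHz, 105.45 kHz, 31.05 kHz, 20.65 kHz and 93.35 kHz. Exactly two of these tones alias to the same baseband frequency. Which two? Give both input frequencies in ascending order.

93.35 kHz, 136.1 kHz

fs/2 = 21.375 kHz.
136.1 kHz mod fs = 7.85 kHz.
7.85 kHz ≤ fs/2 = 21.375 kHz, appears at 7.85 kHz.
105.45 kHz mod fs = 19.95 kHz.
19.95 kHz ≤ fs/2 = 21.375 kHz, appears at 19.95 kHz.
31.05 kHz > fs/2 = 21.375 kHz, folds to fs − 31.05 kHz = 11.7 kHz.
20.65 kHz ≤ fs/2 = 21.375 kHz, passes unchanged.
93.35 kHz mod fs = 7.85 kHz.
7.85 kHz ≤ fs/2 = 21.375 kHz, appears at 7.85 kHz.
93.35 kHz and 136.1 kHz both map to 7.85 kHz.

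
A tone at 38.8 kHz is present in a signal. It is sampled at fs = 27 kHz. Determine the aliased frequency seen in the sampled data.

11.8 kHz

38.8 kHz mod fs = 11.8 kHz.
11.8 kHz ≤ fs/2 = 13.5 kHz, appears at 11.8 kHz.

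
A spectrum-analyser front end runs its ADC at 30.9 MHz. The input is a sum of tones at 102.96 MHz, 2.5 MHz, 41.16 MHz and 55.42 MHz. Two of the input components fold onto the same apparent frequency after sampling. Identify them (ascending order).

fs/2 = 15.45 MHz.
102.96 MHz mod fs = 10.26 MHz.
10.26 MHz ≤ fs/2 = 15.45 MHz, appears at 10.26 MHz.
2.5 MHz ≤ fs/2 = 15.45 MHz, passes unchanged.
41.16 MHz mod fs = 10.26 MHz.
10.26 MHz ≤ fs/2 = 15.45 MHz, appears at 10.26 MHz.
55.42 MHz mod fs = 24.52 MHz.
24.52 MHz > fs/2 = 15.45 MHz, folds to fs − 24.52 MHz = 6.38 MHz.
41.16 MHz and 102.96 MHz both map to 10.26 MHz.

41.16 MHz, 102.96 MHz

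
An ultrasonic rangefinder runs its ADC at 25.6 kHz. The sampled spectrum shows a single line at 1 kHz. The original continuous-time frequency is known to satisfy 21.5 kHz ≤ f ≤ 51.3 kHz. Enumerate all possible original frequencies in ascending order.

24.6 kHz, 26.6 kHz, 50.2 kHz

Frequencies that alias to 1 kHz are k·fs ± 1 kHz for integer k ≥ 0.
k=0: 1 kHz.
k=1: 24.6 kHz, 26.6 kHz.
k=2: 50.2 kHz, 52.2 kHz.
k=3: 75.8 kHz, 77.8 kHz.
Within [21.5 kHz, 51.3 kHz]: 24.6 kHz, 26.6 kHz, 50.2 kHz.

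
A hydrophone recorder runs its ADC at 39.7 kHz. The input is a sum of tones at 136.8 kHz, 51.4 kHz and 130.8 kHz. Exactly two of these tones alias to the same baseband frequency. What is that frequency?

11.7 kHz

fs/2 = 19.85 kHz.
136.8 kHz mod fs = 17.7 kHz.
17.7 kHz ≤ fs/2 = 19.85 kHz, appears at 17.7 kHz.
51.4 kHz mod fs = 11.7 kHz.
11.7 kHz ≤ fs/2 = 19.85 kHz, appears at 11.7 kHz.
130.8 kHz mod fs = 11.7 kHz.
11.7 kHz ≤ fs/2 = 19.85 kHz, appears at 11.7 kHz.
51.4 kHz and 130.8 kHz both map to 11.7 kHz.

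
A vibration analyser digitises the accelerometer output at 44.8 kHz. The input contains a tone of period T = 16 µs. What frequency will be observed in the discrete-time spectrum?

17.7 kHz

T = 16 µs → f = 1/T = 62.5 kHz.
62.5 kHz mod fs = 17.7 kHz.
17.7 kHz ≤ fs/2 = 22.4 kHz, appears at 17.7 kHz.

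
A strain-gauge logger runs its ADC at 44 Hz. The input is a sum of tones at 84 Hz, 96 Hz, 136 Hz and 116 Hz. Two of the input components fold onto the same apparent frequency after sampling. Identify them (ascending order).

84 Hz, 136 Hz

fs/2 = 22 Hz.
84 Hz mod fs = 40 Hz.
40 Hz > fs/2 = 22 Hz, folds to fs − 40 Hz = 4 Hz.
96 Hz mod fs = 8 Hz.
8 Hz ≤ fs/2 = 22 Hz, appears at 8 Hz.
136 Hz mod fs = 4 Hz.
4 Hz ≤ fs/2 = 22 Hz, appears at 4 Hz.
116 Hz mod fs = 28 Hz.
28 Hz > fs/2 = 22 Hz, folds to fs − 28 Hz = 16 Hz.
84 Hz and 136 Hz both map to 4 Hz.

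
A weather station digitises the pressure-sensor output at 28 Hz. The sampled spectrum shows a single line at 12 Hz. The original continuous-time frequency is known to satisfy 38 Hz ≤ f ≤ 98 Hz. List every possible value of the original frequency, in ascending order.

Frequencies that alias to 12 Hz are k·fs ± 12 Hz for integer k ≥ 0.
k=0: 12 Hz.
k=1: 16 Hz, 40 Hz.
k=2: 44 Hz, 68 Hz.
k=3: 72 Hz, 96 Hz.
k=4: 100 Hz, 124 Hz.
Within [38 Hz, 98 Hz]: 40 Hz, 44 Hz, 68 Hz, 72 Hz, 96 Hz.

40 Hz, 44 Hz, 68 Hz, 72 Hz, 96 Hz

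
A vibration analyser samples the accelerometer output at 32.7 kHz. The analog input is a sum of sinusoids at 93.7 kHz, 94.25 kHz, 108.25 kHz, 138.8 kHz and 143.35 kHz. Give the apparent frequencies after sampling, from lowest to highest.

fs/2 = 16.35 kHz.
93.7 kHz mod fs = 28.3 kHz.
28.3 kHz > fs/2 = 16.35 kHz, folds to fs − 28.3 kHz = 4.4 kHz.
94.25 kHz mod fs = 28.85 kHz.
28.85 kHz > fs/2 = 16.35 kHz, folds to fs − 28.85 kHz = 3.85 kHz.
108.25 kHz mod fs = 10.15 kHz.
10.15 kHz ≤ fs/2 = 16.35 kHz, appears at 10.15 kHz.
138.8 kHz mod fs = 8 kHz.
8 kHz ≤ fs/2 = 16.35 kHz, appears at 8 kHz.
143.35 kHz mod fs = 12.55 kHz.
12.55 kHz ≤ fs/2 = 16.35 kHz, appears at 12.55 kHz.
Distinct values: {3.85 kHz, 4.4 kHz, 8 kHz, 10.15 kHz, 12.55 kHz}.

3.85 kHz, 4.4 kHz, 8 kHz, 10.15 kHz, 12.55 kHz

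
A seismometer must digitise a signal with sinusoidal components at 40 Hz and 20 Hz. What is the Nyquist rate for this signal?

80 Hz

Highest-frequency component: 40 Hz.
Nyquist rate = 2 × 40 Hz = 80 Hz.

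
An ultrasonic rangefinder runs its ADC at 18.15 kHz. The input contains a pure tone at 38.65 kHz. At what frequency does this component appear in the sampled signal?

2.35 kHz

38.65 kHz mod fs = 2.35 kHz.
2.35 kHz ≤ fs/2 = 9.075 kHz, appears at 2.35 kHz.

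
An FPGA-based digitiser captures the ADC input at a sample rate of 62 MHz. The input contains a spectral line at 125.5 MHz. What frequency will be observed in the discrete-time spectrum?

125.5 MHz mod fs = 1.5 MHz.
1.5 MHz ≤ fs/2 = 31 MHz, appears at 1.5 MHz.

1.5 MHz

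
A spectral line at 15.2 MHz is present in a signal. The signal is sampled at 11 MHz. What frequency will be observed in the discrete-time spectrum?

4.2 MHz

15.2 MHz mod fs = 4.2 MHz.
4.2 MHz ≤ fs/2 = 5.5 MHz, appears at 4.2 MHz.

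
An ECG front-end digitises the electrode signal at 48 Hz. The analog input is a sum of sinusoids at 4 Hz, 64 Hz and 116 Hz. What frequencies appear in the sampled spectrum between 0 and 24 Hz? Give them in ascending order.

4 Hz, 16 Hz, 20 Hz

fs/2 = 24 Hz.
4 Hz ≤ fs/2 = 24 Hz, passes unchanged.
64 Hz mod fs = 16 Hz.
16 Hz ≤ fs/2 = 24 Hz, appears at 16 Hz.
116 Hz mod fs = 20 Hz.
20 Hz ≤ fs/2 = 24 Hz, appears at 20 Hz.
Distinct values: {4 Hz, 16 Hz, 20 Hz}.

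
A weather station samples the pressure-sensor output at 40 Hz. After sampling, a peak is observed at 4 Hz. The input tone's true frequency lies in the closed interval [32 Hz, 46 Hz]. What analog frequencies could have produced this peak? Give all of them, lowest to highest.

Frequencies that alias to 4 Hz are k·fs ± 4 Hz for integer k ≥ 0.
k=0: 4 Hz.
k=1: 36 Hz, 44 Hz.
k=2: 76 Hz, 84 Hz.
Within [32 Hz, 46 Hz]: 36 Hz, 44 Hz.

36 Hz, 44 Hz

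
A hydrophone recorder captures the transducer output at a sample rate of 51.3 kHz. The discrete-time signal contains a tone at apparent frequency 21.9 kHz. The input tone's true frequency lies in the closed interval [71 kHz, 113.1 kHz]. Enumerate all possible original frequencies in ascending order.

Frequencies that alias to 21.9 kHz are k·fs ± 21.9 kHz for integer k ≥ 0.
k=0: 21.9 kHz.
k=1: 29.4 kHz, 73.2 kHz.
k=2: 80.7 kHz, 124.5 kHz.
k=3: 132 kHz, 175.8 kHz.
Within [71 kHz, 113.1 kHz]: 73.2 kHz, 80.7 kHz.

73.2 kHz, 80.7 kHz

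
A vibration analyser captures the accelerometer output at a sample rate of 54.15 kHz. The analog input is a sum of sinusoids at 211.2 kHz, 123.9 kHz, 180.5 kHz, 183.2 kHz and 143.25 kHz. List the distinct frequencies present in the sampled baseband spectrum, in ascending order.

5.4 kHz, 15.6 kHz, 18.05 kHz, 19.2 kHz, 20.75 kHz

fs/2 = 27.075 kHz.
211.2 kHz mod fs = 48.75 kHz.
48.75 kHz > fs/2 = 27.075 kHz, folds to fs − 48.75 kHz = 5.4 kHz.
123.9 kHz mod fs = 15.6 kHz.
15.6 kHz ≤ fs/2 = 27.075 kHz, appears at 15.6 kHz.
180.5 kHz mod fs = 18.05 kHz.
18.05 kHz ≤ fs/2 = 27.075 kHz, appears at 18.05 kHz.
183.2 kHz mod fs = 20.75 kHz.
20.75 kHz ≤ fs/2 = 27.075 kHz, appears at 20.75 kHz.
143.25 kHz mod fs = 34.95 kHz.
34.95 kHz > fs/2 = 27.075 kHz, folds to fs − 34.95 kHz = 19.2 kHz.
Distinct values: {5.4 kHz, 15.6 kHz, 18.05 kHz, 19.2 kHz, 20.75 kHz}.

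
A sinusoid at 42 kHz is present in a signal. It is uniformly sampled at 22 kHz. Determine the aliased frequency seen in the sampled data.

2 kHz

42 kHz mod fs = 20 kHz.
20 kHz > fs/2 = 11 kHz, folds to fs − 20 kHz = 2 kHz.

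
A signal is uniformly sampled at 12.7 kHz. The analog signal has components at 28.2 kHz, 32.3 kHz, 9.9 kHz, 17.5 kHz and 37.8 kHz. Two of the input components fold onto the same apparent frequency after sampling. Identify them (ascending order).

fs/2 = 6.35 kHz.
28.2 kHz mod fs = 2.8 kHz.
2.8 kHz ≤ fs/2 = 6.35 kHz, appears at 2.8 kHz.
32.3 kHz mod fs = 6.9 kHz.
6.9 kHz > fs/2 = 6.35 kHz, folds to fs − 6.9 kHz = 5.8 kHz.
9.9 kHz > fs/2 = 6.35 kHz, folds to fs − 9.9 kHz = 2.8 kHz.
17.5 kHz mod fs = 4.8 kHz.
4.8 kHz ≤ fs/2 = 6.35 kHz, appears at 4.8 kHz.
37.8 kHz mod fs = 12.4 kHz.
12.4 kHz > fs/2 = 6.35 kHz, folds to fs − 12.4 kHz = 0.3 kHz.
9.9 kHz and 28.2 kHz both map to 2.8 kHz.

9.9 kHz, 28.2 kHz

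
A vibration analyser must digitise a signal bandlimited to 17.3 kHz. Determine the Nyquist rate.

34.6 kHz

Nyquist rate = 2 × 17.3 kHz = 34.6 kHz.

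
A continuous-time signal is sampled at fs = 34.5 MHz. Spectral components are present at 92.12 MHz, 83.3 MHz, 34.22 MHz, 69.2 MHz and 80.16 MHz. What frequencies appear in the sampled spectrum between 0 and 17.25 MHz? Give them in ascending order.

fs/2 = 17.25 MHz.
92.12 MHz mod fs = 23.12 MHz.
23.12 MHz > fs/2 = 17.25 MHz, folds to fs − 23.12 MHz = 11.38 MHz.
83.3 MHz mod fs = 14.3 MHz.
14.3 MHz ≤ fs/2 = 17.25 MHz, appears at 14.3 MHz.
34.22 MHz > fs/2 = 17.25 MHz, folds to fs − 34.22 MHz = 0.28 MHz.
69.2 MHz mod fs = 0.2 MHz.
0.2 MHz ≤ fs/2 = 17.25 MHz, appears at 0.2 MHz.
80.16 MHz mod fs = 11.16 MHz.
11.16 MHz ≤ fs/2 = 17.25 MHz, appears at 11.16 MHz.
Distinct values: {0.2 MHz, 0.28 MHz, 11.16 MHz, 11.38 MHz, 14.3 MHz}.

0.2 MHz, 0.28 MHz, 11.16 MHz, 11.38 MHz, 14.3 MHz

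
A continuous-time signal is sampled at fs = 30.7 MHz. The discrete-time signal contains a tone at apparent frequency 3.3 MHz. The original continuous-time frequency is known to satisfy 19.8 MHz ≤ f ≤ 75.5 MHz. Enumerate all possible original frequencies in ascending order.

Frequencies that alias to 3.3 MHz are k·fs ± 3.3 MHz for integer k ≥ 0.
k=0: 3.3 MHz.
k=1: 27.4 MHz, 34 MHz.
k=2: 58.1 MHz, 64.7 MHz.
k=3: 88.8 MHz, 95.4 MHz.
Within [19.8 MHz, 75.5 MHz]: 27.4 MHz, 34 MHz, 58.1 MHz, 64.7 MHz.

27.4 MHz, 34 MHz, 58.1 MHz, 64.7 MHz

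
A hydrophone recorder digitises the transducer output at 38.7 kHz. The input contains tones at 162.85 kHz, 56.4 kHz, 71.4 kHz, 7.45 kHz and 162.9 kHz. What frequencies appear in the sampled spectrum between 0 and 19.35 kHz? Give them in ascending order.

fs/2 = 19.35 kHz.
162.85 kHz mod fs = 8.05 kHz.
8.05 kHz ≤ fs/2 = 19.35 kHz, appears at 8.05 kHz.
56.4 kHz mod fs = 17.7 kHz.
17.7 kHz ≤ fs/2 = 19.35 kHz, appears at 17.7 kHz.
71.4 kHz mod fs = 32.7 kHz.
32.7 kHz > fs/2 = 19.35 kHz, folds to fs − 32.7 kHz = 6 kHz.
7.45 kHz ≤ fs/2 = 19.35 kHz, passes unchanged.
162.9 kHz mod fs = 8.1 kHz.
8.1 kHz ≤ fs/2 = 19.35 kHz, appears at 8.1 kHz.
Distinct values: {6 kHz, 7.45 kHz, 8.05 kHz, 8.1 kHz, 17.7 kHz}.

6 kHz, 7.45 kHz, 8.05 kHz, 8.1 kHz, 17.7 kHz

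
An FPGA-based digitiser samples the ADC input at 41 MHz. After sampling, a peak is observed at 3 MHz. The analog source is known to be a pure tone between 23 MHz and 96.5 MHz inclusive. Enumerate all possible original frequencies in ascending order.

38 MHz, 44 MHz, 79 MHz, 85 MHz

Frequencies that alias to 3 MHz are k·fs ± 3 MHz for integer k ≥ 0.
k=0: 3 MHz.
k=1: 38 MHz, 44 MHz.
k=2: 79 MHz, 85 MHz.
k=3: 120 MHz, 126 MHz.
Within [23 MHz, 96.5 MHz]: 38 MHz, 44 MHz, 79 MHz, 85 MHz.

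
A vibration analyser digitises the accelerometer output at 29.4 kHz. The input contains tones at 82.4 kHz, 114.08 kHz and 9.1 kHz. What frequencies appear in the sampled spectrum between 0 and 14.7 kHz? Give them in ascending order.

fs/2 = 14.7 kHz.
82.4 kHz mod fs = 23.6 kHz.
23.6 kHz > fs/2 = 14.7 kHz, folds to fs − 23.6 kHz = 5.8 kHz.
114.08 kHz mod fs = 25.88 kHz.
25.88 kHz > fs/2 = 14.7 kHz, folds to fs − 25.88 kHz = 3.52 kHz.
9.1 kHz ≤ fs/2 = 14.7 kHz, passes unchanged.
Distinct values: {3.52 kHz, 5.8 kHz, 9.1 kHz}.

3.52 kHz, 5.8 kHz, 9.1 kHz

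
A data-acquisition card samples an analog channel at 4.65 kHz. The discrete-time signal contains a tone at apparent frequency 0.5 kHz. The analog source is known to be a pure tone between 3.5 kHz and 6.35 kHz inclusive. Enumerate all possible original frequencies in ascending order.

4.15 kHz, 5.15 kHz

Frequencies that alias to 0.5 kHz are k·fs ± 0.5 kHz for integer k ≥ 0.
k=0: 0.5 kHz.
k=1: 4.15 kHz, 5.15 kHz.
k=2: 8.8 kHz, 9.8 kHz.
Within [3.5 kHz, 6.35 kHz]: 4.15 kHz, 5.15 kHz.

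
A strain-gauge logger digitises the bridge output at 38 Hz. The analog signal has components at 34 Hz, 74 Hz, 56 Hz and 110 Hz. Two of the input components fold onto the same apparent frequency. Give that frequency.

fs/2 = 19 Hz.
34 Hz > fs/2 = 19 Hz, folds to fs − 34 Hz = 4 Hz.
74 Hz mod fs = 36 Hz.
36 Hz > fs/2 = 19 Hz, folds to fs − 36 Hz = 2 Hz.
56 Hz mod fs = 18 Hz.
18 Hz ≤ fs/2 = 19 Hz, appears at 18 Hz.
110 Hz mod fs = 34 Hz.
34 Hz > fs/2 = 19 Hz, folds to fs − 34 Hz = 4 Hz.
34 Hz and 110 Hz both map to 4 Hz.

4 Hz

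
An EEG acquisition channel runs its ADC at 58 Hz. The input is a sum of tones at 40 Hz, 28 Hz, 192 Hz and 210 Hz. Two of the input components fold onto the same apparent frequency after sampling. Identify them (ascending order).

40 Hz, 192 Hz

fs/2 = 29 Hz.
40 Hz > fs/2 = 29 Hz, folds to fs − 40 Hz = 18 Hz.
28 Hz ≤ fs/2 = 29 Hz, passes unchanged.
192 Hz mod fs = 18 Hz.
18 Hz ≤ fs/2 = 29 Hz, appears at 18 Hz.
210 Hz mod fs = 36 Hz.
36 Hz > fs/2 = 29 Hz, folds to fs − 36 Hz = 22 Hz.
40 Hz and 192 Hz both map to 18 Hz.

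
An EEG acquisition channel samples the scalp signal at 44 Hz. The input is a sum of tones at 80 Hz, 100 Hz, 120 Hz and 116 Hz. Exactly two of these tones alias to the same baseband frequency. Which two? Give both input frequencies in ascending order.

fs/2 = 22 Hz.
80 Hz mod fs = 36 Hz.
36 Hz > fs/2 = 22 Hz, folds to fs − 36 Hz = 8 Hz.
100 Hz mod fs = 12 Hz.
12 Hz ≤ fs/2 = 22 Hz, appears at 12 Hz.
120 Hz mod fs = 32 Hz.
32 Hz > fs/2 = 22 Hz, folds to fs − 32 Hz = 12 Hz.
116 Hz mod fs = 28 Hz.
28 Hz > fs/2 = 22 Hz, folds to fs − 28 Hz = 16 Hz.
100 Hz and 120 Hz both map to 12 Hz.

100 Hz, 120 Hz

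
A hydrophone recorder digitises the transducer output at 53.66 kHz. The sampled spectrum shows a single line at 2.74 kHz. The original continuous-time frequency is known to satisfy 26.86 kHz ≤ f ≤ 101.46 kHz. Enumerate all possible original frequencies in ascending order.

50.92 kHz, 56.4 kHz

Frequencies that alias to 2.74 kHz are k·fs ± 2.74 kHz for integer k ≥ 0.
k=0: 2.74 kHz.
k=1: 50.92 kHz, 56.4 kHz.
k=2: 104.58 kHz, 110.06 kHz.
Within [26.86 kHz, 101.46 kHz]: 50.92 kHz, 56.4 kHz.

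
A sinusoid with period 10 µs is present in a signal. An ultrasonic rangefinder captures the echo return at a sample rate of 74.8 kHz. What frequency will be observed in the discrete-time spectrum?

T = 10 µs → f = 1/T = 100 kHz.
100 kHz mod fs = 25.2 kHz.
25.2 kHz ≤ fs/2 = 37.4 kHz, appears at 25.2 kHz.

25.2 kHz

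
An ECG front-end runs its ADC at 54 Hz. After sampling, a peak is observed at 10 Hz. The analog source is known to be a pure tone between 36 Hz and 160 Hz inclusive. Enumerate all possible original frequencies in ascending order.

Frequencies that alias to 10 Hz are k·fs ± 10 Hz for integer k ≥ 0.
k=0: 10 Hz.
k=1: 44 Hz, 64 Hz.
k=2: 98 Hz, 118 Hz.
k=3: 152 Hz, 172 Hz.
k=4: 206 Hz, 226 Hz.
Within [36 Hz, 160 Hz]: 44 Hz, 64 Hz, 98 Hz, 118 Hz, 152 Hz.

44 Hz, 64 Hz, 98 Hz, 118 Hz, 152 Hz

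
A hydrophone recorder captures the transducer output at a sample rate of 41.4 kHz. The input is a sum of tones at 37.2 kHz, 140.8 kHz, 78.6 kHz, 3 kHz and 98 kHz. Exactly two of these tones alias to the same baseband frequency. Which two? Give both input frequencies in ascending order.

fs/2 = 20.7 kHz.
37.2 kHz > fs/2 = 20.7 kHz, folds to fs − 37.2 kHz = 4.2 kHz.
140.8 kHz mod fs = 16.6 kHz.
16.6 kHz ≤ fs/2 = 20.7 kHz, appears at 16.6 kHz.
78.6 kHz mod fs = 37.2 kHz.
37.2 kHz > fs/2 = 20.7 kHz, folds to fs − 37.2 kHz = 4.2 kHz.
3 kHz ≤ fs/2 = 20.7 kHz, passes unchanged.
98 kHz mod fs = 15.2 kHz.
15.2 kHz ≤ fs/2 = 20.7 kHz, appears at 15.2 kHz.
37.2 kHz and 78.6 kHz both map to 4.2 kHz.

37.2 kHz, 78.6 kHz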